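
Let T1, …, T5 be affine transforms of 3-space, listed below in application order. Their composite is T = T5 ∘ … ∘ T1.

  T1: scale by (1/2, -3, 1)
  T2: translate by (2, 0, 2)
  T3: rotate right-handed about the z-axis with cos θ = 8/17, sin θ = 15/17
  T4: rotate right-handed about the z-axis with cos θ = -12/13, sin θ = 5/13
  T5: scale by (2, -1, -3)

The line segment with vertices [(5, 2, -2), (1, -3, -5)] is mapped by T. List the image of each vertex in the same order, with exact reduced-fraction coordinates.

image vertices: (-3219/221, -396/221, 0), (1665/221, 1889/221, 9)

T1 scale by (1/2, -3, 1): (5, 2, -2) → (5/2, -6, -2); (1, -3, -5) → (1/2, 9, -5)
T2 translate by (2, 0, 2): (5/2, -6, -2) → (9/2, -6, 0); (1/2, 9, -5) → (5/2, 9, -3)
T3 rotate right-handed about the z-axis with cos θ = 8/17, sin θ = 15/17: (9/2, -6, 0) → (126/17, 39/34, 0); (5/2, 9, -3) → (-115/17, 219/34, -3)
T4 rotate right-handed about the z-axis with cos θ = -12/13, sin θ = 5/13: (126/17, 39/34, 0) → (-3219/442, 396/221, 0); (-115/17, 219/34, -3) → (1665/442, -1889/221, -3)
T5 scale by (2, -1, -3): (-3219/442, 396/221, 0) → (-3219/221, -396/221, 0); (1665/442, -1889/221, -3) → (1665/221, 1889/221, 9)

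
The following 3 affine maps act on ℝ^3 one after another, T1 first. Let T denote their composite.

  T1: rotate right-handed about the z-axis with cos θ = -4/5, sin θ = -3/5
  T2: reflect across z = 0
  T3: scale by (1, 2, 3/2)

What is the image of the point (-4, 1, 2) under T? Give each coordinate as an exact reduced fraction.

T1 rotate right-handed about the z-axis with cos θ = -4/5, sin θ = -3/5: (-4, 1, 2) → (19/5, 8/5, 2)
T2 reflect across z = 0: (19/5, 8/5, 2) → (19/5, 8/5, -2)
T3 scale by (1, 2, 3/2): (19/5, 8/5, -2) → (19/5, 16/5, -3)

T(p) = (19/5, 16/5, -3)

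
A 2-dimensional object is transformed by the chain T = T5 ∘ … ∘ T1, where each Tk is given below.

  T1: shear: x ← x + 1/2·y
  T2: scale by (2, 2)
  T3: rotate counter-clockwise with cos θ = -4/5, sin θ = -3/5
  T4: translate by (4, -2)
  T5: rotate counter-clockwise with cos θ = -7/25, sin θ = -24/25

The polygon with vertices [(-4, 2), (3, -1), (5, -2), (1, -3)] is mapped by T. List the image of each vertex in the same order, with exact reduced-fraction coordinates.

T1 shear: x ← x + 1/2·y: (-4, 2) → (-3, 2); (3, -1) → (5/2, -1); (5, -2) → (4, -2); (1, -3) → (-1/2, -3)
T2 scale by (2, 2): (-3, 2) → (-6, 4); (5/2, -1) → (5, -2); (4, -2) → (8, -4); (-1/2, -3) → (-1, -6)
T3 rotate counter-clockwise with cos θ = -4/5, sin θ = -3/5: (-6, 4) → (36/5, 2/5); (5, -2) → (-26/5, -7/5); (8, -4) → (-44/5, -8/5); (-1, -6) → (-14/5, 27/5)
T4 translate by (4, -2): (36/5, 2/5) → (56/5, -8/5); (-26/5, -7/5) → (-6/5, -17/5); (-44/5, -8/5) → (-24/5, -18/5); (-14/5, 27/5) → (6/5, 17/5)
T5 rotate counter-clockwise with cos θ = -7/25, sin θ = -24/25: (56/5, -8/5) → (-584/125, -1288/125); (-6/5, -17/5) → (-366/125, 263/125); (-24/5, -18/5) → (-264/125, 702/125); (6/5, 17/5) → (366/125, -263/125)

image vertices: (-584/125, -1288/125), (-366/125, 263/125), (-264/125, 702/125), (366/125, -263/125)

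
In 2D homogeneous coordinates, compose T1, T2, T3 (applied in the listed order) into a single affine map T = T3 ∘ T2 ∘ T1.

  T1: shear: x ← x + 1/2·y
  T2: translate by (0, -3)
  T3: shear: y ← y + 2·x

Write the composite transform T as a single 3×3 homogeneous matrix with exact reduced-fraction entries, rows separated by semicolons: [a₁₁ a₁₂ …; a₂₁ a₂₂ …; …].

T1 = [1 1/2 0; 0 1 0; 0 0 1]
T2·T1 = [1 1/2 0; 0 1 -3; 0 0 1]
T3·…·T1 = [1 1/2 0; 2 2 -3; 0 0 1]

T = [1 1/2 0; 2 2 -3; 0 0 1]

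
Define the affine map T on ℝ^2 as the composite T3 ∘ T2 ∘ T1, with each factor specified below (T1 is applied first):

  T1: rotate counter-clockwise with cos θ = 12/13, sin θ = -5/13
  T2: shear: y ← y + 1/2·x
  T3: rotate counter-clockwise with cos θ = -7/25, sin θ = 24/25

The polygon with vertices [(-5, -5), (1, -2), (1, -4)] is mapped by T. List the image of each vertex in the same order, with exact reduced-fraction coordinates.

T1 rotate counter-clockwise with cos θ = 12/13, sin θ = -5/13: (-5, -5) → (-85/13, -35/13); (1, -2) → (2/13, -29/13); (1, -4) → (-8/13, -53/13)
T2 shear: y ← y + 1/2·x: (-85/13, -35/13) → (-85/13, -155/26); (2/13, -29/13) → (2/13, -28/13); (-8/13, -53/13) → (-8/13, -57/13)
T3 rotate counter-clockwise with cos θ = -7/25, sin θ = 24/25: (-85/13, -155/26) → (491/65, -599/130); (2/13, -28/13) → (658/325, 244/325); (-8/13, -57/13) → (1424/325, 207/325)

image vertices: (491/65, -599/130), (658/325, 244/325), (1424/325, 207/325)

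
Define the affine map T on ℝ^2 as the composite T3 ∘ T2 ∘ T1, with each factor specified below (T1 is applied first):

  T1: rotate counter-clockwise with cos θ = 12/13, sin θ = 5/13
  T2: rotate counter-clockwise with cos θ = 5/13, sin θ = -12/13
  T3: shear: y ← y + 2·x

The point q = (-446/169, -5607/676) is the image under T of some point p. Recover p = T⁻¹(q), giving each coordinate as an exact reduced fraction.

p = (1/4, -4)

T1 = [12/13 -5/13 0; 5/13 12/13 0; 0 0 1]
T2·T1 = [120/169 119/169 0; -119/169 120/169 0; 0 0 1]
T3·…·T1 = [120/169 119/169 0; 121/169 358/169 0; 0 0 1]
det M = 1; M⁻¹ = [358/169 -119/169 0; -121/169 120/169 0; 0 0 1]
M⁻¹ · (-446/169, -5607/676)ᵀ = (1/4, -4)ᵀ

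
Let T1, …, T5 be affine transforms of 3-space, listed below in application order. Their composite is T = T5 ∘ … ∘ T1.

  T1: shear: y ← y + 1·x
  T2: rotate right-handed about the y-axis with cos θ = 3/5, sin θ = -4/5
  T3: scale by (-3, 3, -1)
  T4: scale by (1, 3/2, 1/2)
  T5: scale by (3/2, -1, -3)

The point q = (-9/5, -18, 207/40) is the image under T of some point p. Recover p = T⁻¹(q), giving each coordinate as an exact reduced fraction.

T1 = [1 0 0 0; 1 1 0 0; 0 0 1 0; 0 0 0 1]
T2·T1 = [3/5 0 -4/5 0; 1 1 0 0; 4/5 0 3/5 0; 0 0 0 1]
T3·…·T1 = [-9/5 0 12/5 0; 3 3 0 0; -4/5 0 -3/5 0; 0 0 0 1]
T4·…·T1 = [-9/5 0 12/5 0; 9/2 9/2 0 0; -2/5 0 -3/10 0; 0 0 0 1]
T5·…·T1 = [-27/10 0 18/5 0; -9/2 -9/2 0 0; 6/5 0 9/10 0; 0 0 0 1]
det M = 243/8; M⁻¹ = [-2/15 0 8/15 0; 2/15 -2/9 -8/15 0; 8/45 0 2/5 0; 0 0 0 1]
M⁻¹ · (-9/5, -18, 207/40)ᵀ = (3, 1, 7/4)ᵀ

p = (3, 1, 7/4)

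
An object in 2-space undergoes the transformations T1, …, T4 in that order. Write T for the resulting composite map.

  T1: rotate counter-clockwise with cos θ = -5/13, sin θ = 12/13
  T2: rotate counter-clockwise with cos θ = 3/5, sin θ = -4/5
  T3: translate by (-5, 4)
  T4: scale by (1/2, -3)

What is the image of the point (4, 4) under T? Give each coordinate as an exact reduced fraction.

T(p) = (-417/130, -1848/65)

T1 rotate counter-clockwise with cos θ = -5/13, sin θ = 12/13: (4, 4) → (-68/13, 28/13)
T2 rotate counter-clockwise with cos θ = 3/5, sin θ = -4/5: (-68/13, 28/13) → (-92/65, 356/65)
T3 translate by (-5, 4): (-92/65, 356/65) → (-417/65, 616/65)
T4 scale by (1/2, -3): (-417/65, 616/65) → (-417/130, -1848/65)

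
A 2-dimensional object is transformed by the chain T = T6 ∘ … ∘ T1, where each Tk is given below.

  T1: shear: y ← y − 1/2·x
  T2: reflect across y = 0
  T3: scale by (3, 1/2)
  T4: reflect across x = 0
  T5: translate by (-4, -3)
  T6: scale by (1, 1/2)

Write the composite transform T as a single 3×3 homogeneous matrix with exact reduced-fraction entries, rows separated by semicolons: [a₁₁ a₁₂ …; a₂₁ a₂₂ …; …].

T = [-3 0 -4; 1/8 -1/4 -3/2; 0 0 1]

T1 = [1 0 0; -1/2 1 0; 0 0 1]
T2·T1 = [1 0 0; 1/2 -1 0; 0 0 1]
T3·…·T1 = [3 0 0; 1/4 -1/2 0; 0 0 1]
T4·…·T1 = [-3 0 0; 1/4 -1/2 0; 0 0 1]
T5·…·T1 = [-3 0 -4; 1/4 -1/2 -3; 0 0 1]
T6·…·T1 = [-3 0 -4; 1/8 -1/4 -3/2; 0 0 1]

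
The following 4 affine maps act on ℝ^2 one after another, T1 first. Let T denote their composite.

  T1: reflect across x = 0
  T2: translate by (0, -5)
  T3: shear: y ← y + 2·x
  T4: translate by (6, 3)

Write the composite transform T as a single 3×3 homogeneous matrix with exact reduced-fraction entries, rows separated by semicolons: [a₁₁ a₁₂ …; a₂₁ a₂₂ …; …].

T1 = [-1 0 0; 0 1 0; 0 0 1]
T2·T1 = [-1 0 0; 0 1 -5; 0 0 1]
T3·…·T1 = [-1 0 0; -2 1 -5; 0 0 1]
T4·…·T1 = [-1 0 6; -2 1 -2; 0 0 1]

T = [-1 0 6; -2 1 -2; 0 0 1]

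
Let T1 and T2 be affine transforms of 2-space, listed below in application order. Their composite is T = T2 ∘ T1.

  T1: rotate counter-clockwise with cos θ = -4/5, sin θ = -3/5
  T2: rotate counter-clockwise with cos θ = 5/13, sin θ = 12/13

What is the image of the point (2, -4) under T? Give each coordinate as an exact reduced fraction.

T1 rotate counter-clockwise with cos θ = -4/5, sin θ = -3/5: (2, -4) → (-4, 2)
T2 rotate counter-clockwise with cos θ = 5/13, sin θ = 12/13: (-4, 2) → (-44/13, -38/13)

T(p) = (-44/13, -38/13)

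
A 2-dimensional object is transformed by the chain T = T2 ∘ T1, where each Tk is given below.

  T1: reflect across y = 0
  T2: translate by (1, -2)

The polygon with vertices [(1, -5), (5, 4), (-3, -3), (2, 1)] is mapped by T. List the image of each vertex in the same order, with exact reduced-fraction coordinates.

image vertices: (2, 3), (6, -6), (-2, 1), (3, -3)

T1 reflect across y = 0: (1, -5) → (1, 5); (5, 4) → (5, -4); (-3, -3) → (-3, 3); (2, 1) → (2, -1)
T2 translate by (1, -2): (1, 5) → (2, 3); (5, -4) → (6, -6); (-3, 3) → (-2, 1); (2, -1) → (3, -3)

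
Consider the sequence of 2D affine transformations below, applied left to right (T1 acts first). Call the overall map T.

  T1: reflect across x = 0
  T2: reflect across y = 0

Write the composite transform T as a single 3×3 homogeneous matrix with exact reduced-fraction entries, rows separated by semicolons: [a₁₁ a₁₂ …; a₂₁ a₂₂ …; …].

T = [-1 0 0; 0 -1 0; 0 0 1]

T1 = [-1 0 0; 0 1 0; 0 0 1]
T2·T1 = [-1 0 0; 0 -1 0; 0 0 1]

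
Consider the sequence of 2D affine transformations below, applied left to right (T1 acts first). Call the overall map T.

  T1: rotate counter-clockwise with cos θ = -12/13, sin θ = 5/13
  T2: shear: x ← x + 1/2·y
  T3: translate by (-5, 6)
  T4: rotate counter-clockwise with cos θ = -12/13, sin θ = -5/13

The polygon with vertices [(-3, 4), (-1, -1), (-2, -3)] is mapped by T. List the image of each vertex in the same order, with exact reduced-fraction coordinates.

T1 rotate counter-clockwise with cos θ = -12/13, sin θ = 5/13: (-3, 4) → (16/13, -63/13); (-1, -1) → (17/13, 7/13); (-2, -3) → (3, 2)
T2 shear: x ← x + 1/2·y: (16/13, -63/13) → (-31/26, -63/13); (17/13, 7/13) → (41/26, 7/13); (3, 2) → (4, 2)
T3 translate by (-5, 6): (-31/26, -63/13) → (-161/26, 15/13); (41/26, 7/13) → (-89/26, 85/13); (4, 2) → (-1, 8)
T4 rotate counter-clockwise with cos θ = -12/13, sin θ = -5/13: (-161/26, 15/13) → (1041/169, 445/338); (-89/26, 85/13) → (959/169, -1595/338); (-1, 8) → (4, -7)

image vertices: (1041/169, 445/338), (959/169, -1595/338), (4, -7)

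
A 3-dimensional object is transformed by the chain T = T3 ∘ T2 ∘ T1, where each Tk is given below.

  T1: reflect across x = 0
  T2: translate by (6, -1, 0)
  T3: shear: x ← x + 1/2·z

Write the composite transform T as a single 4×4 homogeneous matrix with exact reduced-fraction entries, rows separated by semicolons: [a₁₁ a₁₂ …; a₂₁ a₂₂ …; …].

T1 = [-1 0 0 0; 0 1 0 0; 0 0 1 0; 0 0 0 1]
T2·T1 = [-1 0 0 6; 0 1 0 -1; 0 0 1 0; 0 0 0 1]
T3·…·T1 = [-1 0 1/2 6; 0 1 0 -1; 0 0 1 0; 0 0 0 1]

T = [-1 0 1/2 6; 0 1 0 -1; 0 0 1 0; 0 0 0 1]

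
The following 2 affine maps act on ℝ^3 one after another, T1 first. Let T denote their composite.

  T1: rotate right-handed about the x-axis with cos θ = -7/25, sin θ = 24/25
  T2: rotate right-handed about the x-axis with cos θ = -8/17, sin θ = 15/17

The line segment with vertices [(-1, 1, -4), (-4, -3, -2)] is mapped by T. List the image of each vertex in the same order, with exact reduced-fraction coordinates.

T1 rotate right-handed about the x-axis with cos θ = -7/25, sin θ = 24/25: (-1, 1, -4) → (-1, 89/25, 52/25); (-4, -3, -2) → (-4, 69/25, -58/25)
T2 rotate right-handed about the x-axis with cos θ = -8/17, sin θ = 15/17: (-1, 89/25, 52/25) → (-1, -1492/425, 919/425); (-4, 69/25, -58/25) → (-4, 318/425, 1499/425)

image vertices: (-1, -1492/425, 919/425), (-4, 318/425, 1499/425)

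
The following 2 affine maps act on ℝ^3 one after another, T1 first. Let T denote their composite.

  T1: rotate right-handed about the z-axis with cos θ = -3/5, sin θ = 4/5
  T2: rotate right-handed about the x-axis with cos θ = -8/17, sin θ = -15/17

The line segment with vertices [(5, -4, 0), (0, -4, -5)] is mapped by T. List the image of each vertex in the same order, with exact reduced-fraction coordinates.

T1 rotate right-handed about the z-axis with cos θ = -3/5, sin θ = 4/5: (5, -4, 0) → (1/5, 32/5, 0); (0, -4, -5) → (16/5, 12/5, -5)
T2 rotate right-handed about the x-axis with cos θ = -8/17, sin θ = -15/17: (1/5, 32/5, 0) → (1/5, -256/85, -96/17); (16/5, 12/5, -5) → (16/5, -471/85, 4/17)

image vertices: (1/5, -256/85, -96/17), (16/5, -471/85, 4/17)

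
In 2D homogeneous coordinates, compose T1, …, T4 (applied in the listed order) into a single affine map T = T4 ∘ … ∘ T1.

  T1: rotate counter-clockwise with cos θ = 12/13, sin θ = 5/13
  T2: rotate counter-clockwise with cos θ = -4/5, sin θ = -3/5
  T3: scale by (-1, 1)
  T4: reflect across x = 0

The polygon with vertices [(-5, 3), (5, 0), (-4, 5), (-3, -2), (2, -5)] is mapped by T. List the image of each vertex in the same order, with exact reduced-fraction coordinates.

T1 rotate counter-clockwise with cos θ = 12/13, sin θ = 5/13: (-5, 3) → (-75/13, 11/13); (5, 0) → (60/13, 25/13); (-4, 5) → (-73/13, 40/13); (-3, -2) → (-2, -3); (2, -5) → (49/13, -50/13)
T2 rotate counter-clockwise with cos θ = -4/5, sin θ = -3/5: (-75/13, 11/13) → (333/65, 181/65); (60/13, 25/13) → (-33/13, -56/13); (-73/13, 40/13) → (412/65, 59/65); (-2, -3) → (-1/5, 18/5); (49/13, -50/13) → (-346/65, 53/65)
T3 scale by (-1, 1): (333/65, 181/65) → (-333/65, 181/65); (-33/13, -56/13) → (33/13, -56/13); (412/65, 59/65) → (-412/65, 59/65); (-1/5, 18/5) → (1/5, 18/5); (-346/65, 53/65) → (346/65, 53/65)
T4 reflect across x = 0: (-333/65, 181/65) → (333/65, 181/65); (33/13, -56/13) → (-33/13, -56/13); (-412/65, 59/65) → (412/65, 59/65); (1/5, 18/5) → (-1/5, 18/5); (346/65, 53/65) → (-346/65, 53/65)

image vertices: (333/65, 181/65), (-33/13, -56/13), (412/65, 59/65), (-1/5, 18/5), (-346/65, 53/65)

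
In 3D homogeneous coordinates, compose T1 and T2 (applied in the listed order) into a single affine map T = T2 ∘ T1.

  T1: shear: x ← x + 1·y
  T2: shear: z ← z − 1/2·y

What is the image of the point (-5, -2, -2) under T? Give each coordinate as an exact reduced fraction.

T(p) = (-7, -2, -1)

T1 shear: x ← x + 1·y: (-5, -2, -2) → (-7, -2, -2)
T2 shear: z ← z − 1/2·y: (-7, -2, -2) → (-7, -2, -1)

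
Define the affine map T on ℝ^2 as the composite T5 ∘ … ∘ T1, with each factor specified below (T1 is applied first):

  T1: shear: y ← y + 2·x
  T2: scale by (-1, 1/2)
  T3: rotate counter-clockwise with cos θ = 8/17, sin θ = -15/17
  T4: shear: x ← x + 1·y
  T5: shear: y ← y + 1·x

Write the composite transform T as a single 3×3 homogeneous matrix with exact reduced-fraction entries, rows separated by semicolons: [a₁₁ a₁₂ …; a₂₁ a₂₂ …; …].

T = [30/17 23/34 0; 53/17 31/34 0; 0 0 1]

T1 = [1 0 0; 2 1 0; 0 0 1]
T2·T1 = [-1 0 0; 1 1/2 0; 0 0 1]
T3·…·T1 = [7/17 15/34 0; 23/17 4/17 0; 0 0 1]
T4·…·T1 = [30/17 23/34 0; 23/17 4/17 0; 0 0 1]
T5·…·T1 = [30/17 23/34 0; 53/17 31/34 0; 0 0 1]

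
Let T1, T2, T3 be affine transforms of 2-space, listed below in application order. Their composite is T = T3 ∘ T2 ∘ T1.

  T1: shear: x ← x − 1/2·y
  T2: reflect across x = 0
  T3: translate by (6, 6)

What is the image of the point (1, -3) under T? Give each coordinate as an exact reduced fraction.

T(p) = (7/2, 3)

T1 shear: x ← x − 1/2·y: (1, -3) → (5/2, -3)
T2 reflect across x = 0: (5/2, -3) → (-5/2, -3)
T3 translate by (6, 6): (-5/2, -3) → (7/2, 3)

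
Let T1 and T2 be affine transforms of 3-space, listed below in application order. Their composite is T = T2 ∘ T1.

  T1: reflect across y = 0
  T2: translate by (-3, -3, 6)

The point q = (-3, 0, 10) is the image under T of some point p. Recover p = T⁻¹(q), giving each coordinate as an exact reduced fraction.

p = (0, -3, 4)

T1 = [1 0 0 0; 0 -1 0 0; 0 0 1 0; 0 0 0 1]
T2·T1 = [1 0 0 -3; 0 -1 0 -3; 0 0 1 6; 0 0 0 1]
det M = -1; M⁻¹ = [1 0 0 3; 0 -1 0 -3; 0 0 1 -6; 0 0 0 1]
M⁻¹ · (-3, 0, 10)ᵀ = (0, -3, 4)ᵀ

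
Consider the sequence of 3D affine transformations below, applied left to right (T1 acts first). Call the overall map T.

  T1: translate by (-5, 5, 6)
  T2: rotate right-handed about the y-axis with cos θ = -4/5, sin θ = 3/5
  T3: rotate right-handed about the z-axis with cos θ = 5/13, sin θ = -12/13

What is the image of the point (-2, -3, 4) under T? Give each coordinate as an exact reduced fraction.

T1 translate by (-5, 5, 6): (-2, -3, 4) → (-7, 2, 10)
T2 rotate right-handed about the y-axis with cos θ = -4/5, sin θ = 3/5: (-7, 2, 10) → (58/5, 2, -19/5)
T3 rotate right-handed about the z-axis with cos θ = 5/13, sin θ = -12/13: (58/5, 2, -19/5) → (82/13, -646/65, -19/5)

T(p) = (82/13, -646/65, -19/5)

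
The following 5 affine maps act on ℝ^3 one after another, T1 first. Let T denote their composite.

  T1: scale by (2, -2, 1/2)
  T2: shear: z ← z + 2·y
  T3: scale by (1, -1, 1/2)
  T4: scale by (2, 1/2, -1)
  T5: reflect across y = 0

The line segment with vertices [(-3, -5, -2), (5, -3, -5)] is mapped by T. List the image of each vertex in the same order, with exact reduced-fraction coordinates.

image vertices: (-12, 5, -19/2), (20, 3, -19/4)

T1 scale by (2, -2, 1/2): (-3, -5, -2) → (-6, 10, -1); (5, -3, -5) → (10, 6, -5/2)
T2 shear: z ← z + 2·y: (-6, 10, -1) → (-6, 10, 19); (10, 6, -5/2) → (10, 6, 19/2)
T3 scale by (1, -1, 1/2): (-6, 10, 19) → (-6, -10, 19/2); (10, 6, 19/2) → (10, -6, 19/4)
T4 scale by (2, 1/2, -1): (-6, -10, 19/2) → (-12, -5, -19/2); (10, -6, 19/4) → (20, -3, -19/4)
T5 reflect across y = 0: (-12, -5, -19/2) → (-12, 5, -19/2); (20, -3, -19/4) → (20, 3, -19/4)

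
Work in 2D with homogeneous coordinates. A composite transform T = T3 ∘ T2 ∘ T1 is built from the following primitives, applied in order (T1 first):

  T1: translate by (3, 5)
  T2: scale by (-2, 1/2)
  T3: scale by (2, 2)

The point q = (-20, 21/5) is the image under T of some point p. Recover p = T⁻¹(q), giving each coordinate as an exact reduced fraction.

p = (2, -4/5)

T1 = [1 0 3; 0 1 5; 0 0 1]
T2·T1 = [-2 0 -6; 0 1/2 5/2; 0 0 1]
T3·…·T1 = [-4 0 -12; 0 1 5; 0 0 1]
det M = -4; M⁻¹ = [-1/4 0 -3; 0 1 -5; 0 0 1]
M⁻¹ · (-20, 21/5)ᵀ = (2, -4/5)ᵀ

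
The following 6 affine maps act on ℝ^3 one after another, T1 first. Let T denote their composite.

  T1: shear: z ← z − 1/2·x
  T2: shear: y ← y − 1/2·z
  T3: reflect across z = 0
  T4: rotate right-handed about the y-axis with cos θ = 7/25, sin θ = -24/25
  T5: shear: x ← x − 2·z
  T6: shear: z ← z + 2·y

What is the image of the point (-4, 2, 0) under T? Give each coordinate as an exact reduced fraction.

T1 shear: z ← z − 1/2·x: (-4, 2, 0) → (-4, 2, 2)
T2 shear: y ← y − 1/2·z: (-4, 2, 2) → (-4, 1, 2)
T3 reflect across z = 0: (-4, 1, 2) → (-4, 1, -2)
T4 rotate right-handed about the y-axis with cos θ = 7/25, sin θ = -24/25: (-4, 1, -2) → (4/5, 1, -22/5)
T5 shear: x ← x − 2·z: (4/5, 1, -22/5) → (48/5, 1, -22/5)
T6 shear: z ← z + 2·y: (48/5, 1, -22/5) → (48/5, 1, -12/5)

T(p) = (48/5, 1, -12/5)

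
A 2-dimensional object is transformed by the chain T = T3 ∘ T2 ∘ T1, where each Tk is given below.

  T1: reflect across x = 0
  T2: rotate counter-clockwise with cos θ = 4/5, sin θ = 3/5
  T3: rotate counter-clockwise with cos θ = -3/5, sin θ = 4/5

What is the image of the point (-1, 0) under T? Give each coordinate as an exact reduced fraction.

T(p) = (-24/25, 7/25)

T1 reflect across x = 0: (-1, 0) → (1, 0)
T2 rotate counter-clockwise with cos θ = 4/5, sin θ = 3/5: (1, 0) → (4/5, 3/5)
T3 rotate counter-clockwise with cos θ = -3/5, sin θ = 4/5: (4/5, 3/5) → (-24/25, 7/25)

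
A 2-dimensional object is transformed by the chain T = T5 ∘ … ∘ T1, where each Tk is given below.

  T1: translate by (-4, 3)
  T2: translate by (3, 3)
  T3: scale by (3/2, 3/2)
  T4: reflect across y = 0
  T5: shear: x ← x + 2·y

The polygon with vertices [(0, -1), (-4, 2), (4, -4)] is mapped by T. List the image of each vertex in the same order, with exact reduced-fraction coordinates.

image vertices: (-33/2, -15/2), (-63/2, -12), (-3/2, -3)

T1 translate by (-4, 3): (0, -1) → (-4, 2); (-4, 2) → (-8, 5); (4, -4) → (0, -1)
T2 translate by (3, 3): (-4, 2) → (-1, 5); (-8, 5) → (-5, 8); (0, -1) → (3, 2)
T3 scale by (3/2, 3/2): (-1, 5) → (-3/2, 15/2); (-5, 8) → (-15/2, 12); (3, 2) → (9/2, 3)
T4 reflect across y = 0: (-3/2, 15/2) → (-3/2, -15/2); (-15/2, 12) → (-15/2, -12); (9/2, 3) → (9/2, -3)
T5 shear: x ← x + 2·y: (-3/2, -15/2) → (-33/2, -15/2); (-15/2, -12) → (-63/2, -12); (9/2, -3) → (-3/2, -3)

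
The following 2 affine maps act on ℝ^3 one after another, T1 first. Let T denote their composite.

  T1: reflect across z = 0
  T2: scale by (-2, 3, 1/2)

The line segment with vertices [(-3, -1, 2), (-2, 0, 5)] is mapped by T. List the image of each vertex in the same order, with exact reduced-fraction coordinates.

T1 reflect across z = 0: (-3, -1, 2) → (-3, -1, -2); (-2, 0, 5) → (-2, 0, -5)
T2 scale by (-2, 3, 1/2): (-3, -1, -2) → (6, -3, -1); (-2, 0, -5) → (4, 0, -5/2)

image vertices: (6, -3, -1), (4, 0, -5/2)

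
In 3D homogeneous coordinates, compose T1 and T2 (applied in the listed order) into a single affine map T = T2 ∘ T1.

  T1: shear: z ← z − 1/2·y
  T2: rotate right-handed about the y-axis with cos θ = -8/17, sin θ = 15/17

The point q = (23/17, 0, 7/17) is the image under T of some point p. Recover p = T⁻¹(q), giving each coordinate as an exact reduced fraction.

T1 = [1 0 0 0; 0 1 0 0; 0 -1/2 1 0; 0 0 0 1]
T2·T1 = [-8/17 -15/34 15/17 0; 0 1 0 0; -15/17 4/17 -8/17 0; 0 0 0 1]
det M = 1; M⁻¹ = [-8/17 0 -15/17 0; 0 1 0 0; 15/17 1/2 -8/17 0; 0 0 0 1]
M⁻¹ · (23/17, 0, 7/17)ᵀ = (-1, 0, 1)ᵀ

p = (-1, 0, 1)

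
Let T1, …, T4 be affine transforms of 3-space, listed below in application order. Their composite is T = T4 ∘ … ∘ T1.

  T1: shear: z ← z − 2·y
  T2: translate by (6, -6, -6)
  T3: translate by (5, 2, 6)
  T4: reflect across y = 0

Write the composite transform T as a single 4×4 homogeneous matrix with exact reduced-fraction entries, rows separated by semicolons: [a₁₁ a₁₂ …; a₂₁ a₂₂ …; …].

T = [1 0 0 11; 0 -1 0 4; 0 -2 1 0; 0 0 0 1]

T1 = [1 0 0 0; 0 1 0 0; 0 -2 1 0; 0 0 0 1]
T2·T1 = [1 0 0 6; 0 1 0 -6; 0 -2 1 -6; 0 0 0 1]
T3·…·T1 = [1 0 0 11; 0 1 0 -4; 0 -2 1 0; 0 0 0 1]
T4·…·T1 = [1 0 0 11; 0 -1 0 4; 0 -2 1 0; 0 0 0 1]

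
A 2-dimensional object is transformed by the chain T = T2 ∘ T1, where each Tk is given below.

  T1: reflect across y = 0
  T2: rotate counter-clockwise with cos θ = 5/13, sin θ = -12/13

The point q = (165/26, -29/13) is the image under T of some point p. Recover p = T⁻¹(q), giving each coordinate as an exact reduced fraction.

T1 = [1 0 0; 0 -1 0; 0 0 1]
T2·T1 = [5/13 -12/13 0; -12/13 -5/13 0; 0 0 1]
det M = -1; M⁻¹ = [5/13 -12/13 0; -12/13 -5/13 0; 0 0 1]
M⁻¹ · (165/26, -29/13)ᵀ = (9/2, -5)ᵀ

p = (9/2, -5)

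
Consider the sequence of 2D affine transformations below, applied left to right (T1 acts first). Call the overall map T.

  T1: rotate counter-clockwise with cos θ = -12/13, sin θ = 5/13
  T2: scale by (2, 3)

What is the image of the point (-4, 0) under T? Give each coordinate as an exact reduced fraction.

T(p) = (96/13, -60/13)

T1 rotate counter-clockwise with cos θ = -12/13, sin θ = 5/13: (-4, 0) → (48/13, -20/13)
T2 scale by (2, 3): (48/13, -20/13) → (96/13, -60/13)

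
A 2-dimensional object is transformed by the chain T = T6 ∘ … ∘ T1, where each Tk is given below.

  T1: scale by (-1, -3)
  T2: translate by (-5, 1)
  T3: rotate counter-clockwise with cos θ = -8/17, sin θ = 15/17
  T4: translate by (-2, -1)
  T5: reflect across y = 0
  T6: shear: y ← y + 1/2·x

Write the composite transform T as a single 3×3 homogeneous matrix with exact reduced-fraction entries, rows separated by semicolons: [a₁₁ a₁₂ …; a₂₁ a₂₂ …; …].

T = [8/17 45/17 -9/17; 19/17 -3/34 191/34; 0 0 1]

T1 = [-1 0 0; 0 -3 0; 0 0 1]
T2·T1 = [-1 0 -5; 0 -3 1; 0 0 1]
T3·…·T1 = [8/17 45/17 25/17; -15/17 24/17 -83/17; 0 0 1]
T4·…·T1 = [8/17 45/17 -9/17; -15/17 24/17 -100/17; 0 0 1]
T5·…·T1 = [8/17 45/17 -9/17; 15/17 -24/17 100/17; 0 0 1]
T6·…·T1 = [8/17 45/17 -9/17; 19/17 -3/34 191/34; 0 0 1]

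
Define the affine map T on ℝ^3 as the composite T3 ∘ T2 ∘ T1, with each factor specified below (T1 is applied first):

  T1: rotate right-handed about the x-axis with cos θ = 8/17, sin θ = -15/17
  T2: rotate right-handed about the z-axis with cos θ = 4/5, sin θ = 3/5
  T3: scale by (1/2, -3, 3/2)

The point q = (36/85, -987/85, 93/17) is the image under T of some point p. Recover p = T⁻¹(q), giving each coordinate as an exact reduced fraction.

p = (3, -2, 4)

T1 = [1 0 0 0; 0 8/17 15/17 0; 0 -15/17 8/17 0; 0 0 0 1]
T2·T1 = [4/5 -24/85 -9/17 0; 3/5 32/85 12/17 0; 0 -15/17 8/17 0; 0 0 0 1]
T3·…·T1 = [2/5 -12/85 -9/34 0; -9/5 -96/85 -36/17 0; 0 -45/34 12/17 0; 0 0 0 1]
det M = -9/4; M⁻¹ = [8/5 -1/5 0 0; -48/85 -32/255 -10/17 0; -18/17 -4/17 16/51 0; 0 0 0 1]
M⁻¹ · (36/85, -987/85, 93/17)ᵀ = (3, -2, 4)ᵀ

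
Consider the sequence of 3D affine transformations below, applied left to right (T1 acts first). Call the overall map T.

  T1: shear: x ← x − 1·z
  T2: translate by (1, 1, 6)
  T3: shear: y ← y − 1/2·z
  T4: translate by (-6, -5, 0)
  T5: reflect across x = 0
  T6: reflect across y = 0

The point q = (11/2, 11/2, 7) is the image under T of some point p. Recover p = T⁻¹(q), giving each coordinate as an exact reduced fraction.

p = (1/2, 2, 1)

T1 = [1 0 -1 0; 0 1 0 0; 0 0 1 0; 0 0 0 1]
T2·T1 = [1 0 -1 1; 0 1 0 1; 0 0 1 6; 0 0 0 1]
T3·…·T1 = [1 0 -1 1; 0 1 -1/2 -2; 0 0 1 6; 0 0 0 1]
T4·…·T1 = [1 0 -1 -5; 0 1 -1/2 -7; 0 0 1 6; 0 0 0 1]
T5·…·T1 = [-1 0 1 5; 0 1 -1/2 -7; 0 0 1 6; 0 0 0 1]
T6·…·T1 = [-1 0 1 5; 0 -1 1/2 7; 0 0 1 6; 0 0 0 1]
det M = 1; M⁻¹ = [-1 0 1 -1; 0 -1 1/2 4; 0 0 1 -6; 0 0 0 1]
M⁻¹ · (11/2, 11/2, 7)ᵀ = (1/2, 2, 1)ᵀ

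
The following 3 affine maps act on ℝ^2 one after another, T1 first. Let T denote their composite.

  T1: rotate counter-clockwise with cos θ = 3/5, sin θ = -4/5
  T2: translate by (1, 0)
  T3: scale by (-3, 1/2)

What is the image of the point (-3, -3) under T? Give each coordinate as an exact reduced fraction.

T(p) = (48/5, 3/10)

T1 rotate counter-clockwise with cos θ = 3/5, sin θ = -4/5: (-3, -3) → (-21/5, 3/5)
T2 translate by (1, 0): (-21/5, 3/5) → (-16/5, 3/5)
T3 scale by (-3, 1/2): (-16/5, 3/5) → (48/5, 3/10)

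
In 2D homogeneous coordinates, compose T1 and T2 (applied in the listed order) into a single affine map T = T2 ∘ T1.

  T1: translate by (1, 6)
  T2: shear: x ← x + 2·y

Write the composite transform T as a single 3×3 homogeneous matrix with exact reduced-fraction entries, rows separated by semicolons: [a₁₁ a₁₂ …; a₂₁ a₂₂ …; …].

T = [1 2 13; 0 1 6; 0 0 1]

T1 = [1 0 1; 0 1 6; 0 0 1]
T2·T1 = [1 2 13; 0 1 6; 0 0 1]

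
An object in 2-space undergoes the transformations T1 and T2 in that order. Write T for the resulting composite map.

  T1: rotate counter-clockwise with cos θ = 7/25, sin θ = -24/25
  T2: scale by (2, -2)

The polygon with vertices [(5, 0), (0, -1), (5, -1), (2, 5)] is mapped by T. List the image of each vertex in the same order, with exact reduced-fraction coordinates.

image vertices: (14/5, 48/5), (-48/25, 14/25), (22/25, 254/25), (268/25, 26/25)

T1 rotate counter-clockwise with cos θ = 7/25, sin θ = -24/25: (5, 0) → (7/5, -24/5); (0, -1) → (-24/25, -7/25); (5, -1) → (11/25, -127/25); (2, 5) → (134/25, -13/25)
T2 scale by (2, -2): (7/5, -24/5) → (14/5, 48/5); (-24/25, -7/25) → (-48/25, 14/25); (11/25, -127/25) → (22/25, 254/25); (134/25, -13/25) → (268/25, 26/25)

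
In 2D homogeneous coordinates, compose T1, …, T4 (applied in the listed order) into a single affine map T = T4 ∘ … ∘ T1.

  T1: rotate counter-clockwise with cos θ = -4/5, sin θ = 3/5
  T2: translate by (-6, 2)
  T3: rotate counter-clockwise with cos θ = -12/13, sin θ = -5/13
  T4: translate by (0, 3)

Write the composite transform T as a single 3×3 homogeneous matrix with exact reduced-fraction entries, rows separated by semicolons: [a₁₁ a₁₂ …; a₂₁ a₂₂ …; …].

T1 = [-4/5 -3/5 0; 3/5 -4/5 0; 0 0 1]
T2·T1 = [-4/5 -3/5 -6; 3/5 -4/5 2; 0 0 1]
T3·…·T1 = [63/65 16/65 82/13; -16/65 63/65 6/13; 0 0 1]
T4·…·T1 = [63/65 16/65 82/13; -16/65 63/65 45/13; 0 0 1]

T = [63/65 16/65 82/13; -16/65 63/65 45/13; 0 0 1]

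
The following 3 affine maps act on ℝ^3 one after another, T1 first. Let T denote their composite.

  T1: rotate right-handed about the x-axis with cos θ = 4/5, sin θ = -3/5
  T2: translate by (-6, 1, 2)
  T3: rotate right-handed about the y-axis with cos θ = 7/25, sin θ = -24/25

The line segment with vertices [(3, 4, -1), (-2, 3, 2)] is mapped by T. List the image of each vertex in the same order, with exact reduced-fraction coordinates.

T1 rotate right-handed about the x-axis with cos θ = 4/5, sin θ = -3/5: (3, 4, -1) → (3, 13/5, -16/5); (-2, 3, 2) → (-2, 18/5, -1/5)
T2 translate by (-6, 1, 2): (3, 13/5, -16/5) → (-3, 18/5, -6/5); (-2, 18/5, -1/5) → (-8, 23/5, 9/5)
T3 rotate right-handed about the y-axis with cos θ = 7/25, sin θ = -24/25: (-3, 18/5, -6/5) → (39/125, 18/5, -402/125); (-8, 23/5, 9/5) → (-496/125, 23/5, -897/125)

image vertices: (39/125, 18/5, -402/125), (-496/125, 23/5, -897/125)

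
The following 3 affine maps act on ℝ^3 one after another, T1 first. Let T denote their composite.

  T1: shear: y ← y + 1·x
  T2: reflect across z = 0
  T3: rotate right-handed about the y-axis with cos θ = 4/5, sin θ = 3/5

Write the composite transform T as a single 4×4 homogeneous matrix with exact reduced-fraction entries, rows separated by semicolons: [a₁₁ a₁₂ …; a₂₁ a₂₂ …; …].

T1 = [1 0 0 0; 1 1 0 0; 0 0 1 0; 0 0 0 1]
T2·T1 = [1 0 0 0; 1 1 0 0; 0 0 -1 0; 0 0 0 1]
T3·…·T1 = [4/5 0 -3/5 0; 1 1 0 0; -3/5 0 -4/5 0; 0 0 0 1]

T = [4/5 0 -3/5 0; 1 1 0 0; -3/5 0 -4/5 0; 0 0 0 1]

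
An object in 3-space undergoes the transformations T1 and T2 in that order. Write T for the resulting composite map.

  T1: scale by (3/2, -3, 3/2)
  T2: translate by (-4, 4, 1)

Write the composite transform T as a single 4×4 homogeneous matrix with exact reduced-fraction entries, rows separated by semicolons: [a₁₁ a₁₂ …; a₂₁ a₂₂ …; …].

T1 = [3/2 0 0 0; 0 -3 0 0; 0 0 3/2 0; 0 0 0 1]
T2·T1 = [3/2 0 0 -4; 0 -3 0 4; 0 0 3/2 1; 0 0 0 1]

T = [3/2 0 0 -4; 0 -3 0 4; 0 0 3/2 1; 0 0 0 1]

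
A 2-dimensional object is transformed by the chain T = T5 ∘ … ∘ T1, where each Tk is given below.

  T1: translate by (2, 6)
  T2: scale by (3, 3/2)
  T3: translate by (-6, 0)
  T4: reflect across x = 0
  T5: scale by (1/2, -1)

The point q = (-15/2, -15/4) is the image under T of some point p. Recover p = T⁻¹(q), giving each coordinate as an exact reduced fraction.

p = (5, -7/2)

T1 = [1 0 2; 0 1 6; 0 0 1]
T2·T1 = [3 0 6; 0 3/2 9; 0 0 1]
T3·…·T1 = [3 0 0; 0 3/2 9; 0 0 1]
T4·…·T1 = [-3 0 0; 0 3/2 9; 0 0 1]
T5·…·T1 = [-3/2 0 0; 0 -3/2 -9; 0 0 1]
det M = 9/4; M⁻¹ = [-2/3 0 0; 0 -2/3 -6; 0 0 1]
M⁻¹ · (-15/2, -15/4)ᵀ = (5, -7/2)ᵀ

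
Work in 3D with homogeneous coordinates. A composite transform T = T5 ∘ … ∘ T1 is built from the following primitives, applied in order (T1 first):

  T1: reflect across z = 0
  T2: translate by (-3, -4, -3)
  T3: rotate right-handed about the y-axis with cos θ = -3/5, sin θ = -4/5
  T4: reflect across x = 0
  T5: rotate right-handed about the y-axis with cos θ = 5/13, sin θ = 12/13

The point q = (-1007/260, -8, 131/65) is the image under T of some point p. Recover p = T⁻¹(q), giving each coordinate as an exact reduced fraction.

p = (-5/4, -4, -2)

T1 = [1 0 0 0; 0 1 0 0; 0 0 -1 0; 0 0 0 1]
T2·T1 = [1 0 0 -3; 0 1 0 -4; 0 0 -1 -3; 0 0 0 1]
T3·…·T1 = [-3/5 0 4/5 21/5; 0 1 0 -4; 4/5 0 3/5 -3/5; 0 0 0 1]
T4·…·T1 = [3/5 0 -4/5 -21/5; 0 1 0 -4; 4/5 0 3/5 -3/5; 0 0 0 1]
T5·…·T1 = [63/65 0 16/65 -141/65; 0 1 0 -4; -16/65 0 63/65 237/65; 0 0 0 1]
det M = 1; M⁻¹ = [63/65 0 -16/65 3; 0 1 0 4; 16/65 0 63/65 -3; 0 0 0 1]
M⁻¹ · (-1007/260, -8, 131/65)ᵀ = (-5/4, -4, -2)ᵀ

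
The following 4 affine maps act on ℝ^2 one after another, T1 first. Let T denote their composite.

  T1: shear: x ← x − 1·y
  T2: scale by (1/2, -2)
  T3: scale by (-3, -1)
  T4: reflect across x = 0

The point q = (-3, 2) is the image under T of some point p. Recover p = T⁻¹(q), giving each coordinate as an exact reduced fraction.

p = (-1, 1)

T1 = [1 -1 0; 0 1 0; 0 0 1]
T2·T1 = [1/2 -1/2 0; 0 -2 0; 0 0 1]
T3·…·T1 = [-3/2 3/2 0; 0 2 0; 0 0 1]
T4·…·T1 = [3/2 -3/2 0; 0 2 0; 0 0 1]
det M = 3; M⁻¹ = [2/3 1/2 0; 0 1/2 0; 0 0 1]
M⁻¹ · (-3, 2)ᵀ = (-1, 1)ᵀ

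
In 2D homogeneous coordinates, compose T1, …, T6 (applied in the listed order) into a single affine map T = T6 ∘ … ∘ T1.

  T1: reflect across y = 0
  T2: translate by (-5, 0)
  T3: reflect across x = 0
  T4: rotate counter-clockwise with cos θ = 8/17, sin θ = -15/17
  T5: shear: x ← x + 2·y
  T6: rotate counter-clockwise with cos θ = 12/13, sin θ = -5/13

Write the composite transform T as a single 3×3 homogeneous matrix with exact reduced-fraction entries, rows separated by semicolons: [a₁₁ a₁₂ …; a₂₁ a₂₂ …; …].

T1 = [1 0 0; 0 -1 0; 0 0 1]
T2·T1 = [1 0 -5; 0 -1 0; 0 0 1]
T3·…·T1 = [-1 0 5; 0 -1 0; 0 0 1]
T4·…·T1 = [-8/17 -15/17 40/17; 15/17 -8/17 -75/17; 0 0 1]
T5·…·T1 = [22/17 -31/17 -110/17; 15/17 -8/17 -75/17; 0 0 1]
T6·…·T1 = [339/221 -412/221 -1695/221; 70/221 59/221 -350/221; 0 0 1]

T = [339/221 -412/221 -1695/221; 70/221 59/221 -350/221; 0 0 1]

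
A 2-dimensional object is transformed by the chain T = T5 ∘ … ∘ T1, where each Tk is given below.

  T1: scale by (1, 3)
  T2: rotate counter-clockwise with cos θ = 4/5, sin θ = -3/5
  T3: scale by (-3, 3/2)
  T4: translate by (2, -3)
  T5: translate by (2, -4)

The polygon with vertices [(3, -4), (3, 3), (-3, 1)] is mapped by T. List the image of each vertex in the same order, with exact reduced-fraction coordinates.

image vertices: (92/5, -241/10), (-97/5, 11/10), (29/5, -7/10)

T1 scale by (1, 3): (3, -4) → (3, -12); (3, 3) → (3, 9); (-3, 1) → (-3, 3)
T2 rotate counter-clockwise with cos θ = 4/5, sin θ = -3/5: (3, -12) → (-24/5, -57/5); (3, 9) → (39/5, 27/5); (-3, 3) → (-3/5, 21/5)
T3 scale by (-3, 3/2): (-24/5, -57/5) → (72/5, -171/10); (39/5, 27/5) → (-117/5, 81/10); (-3/5, 21/5) → (9/5, 63/10)
T4 translate by (2, -3): (72/5, -171/10) → (82/5, -201/10); (-117/5, 81/10) → (-107/5, 51/10); (9/5, 63/10) → (19/5, 33/10)
T5 translate by (2, -4): (82/5, -201/10) → (92/5, -241/10); (-107/5, 51/10) → (-97/5, 11/10); (19/5, 33/10) → (29/5, -7/10)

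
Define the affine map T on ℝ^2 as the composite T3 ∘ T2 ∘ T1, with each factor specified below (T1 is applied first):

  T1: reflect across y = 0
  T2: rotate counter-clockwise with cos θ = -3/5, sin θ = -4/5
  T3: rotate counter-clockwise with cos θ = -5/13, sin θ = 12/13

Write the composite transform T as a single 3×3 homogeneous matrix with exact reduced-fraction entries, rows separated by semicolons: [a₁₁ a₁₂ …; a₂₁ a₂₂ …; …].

T1 = [1 0 0; 0 -1 0; 0 0 1]
T2·T1 = [-3/5 -4/5 0; -4/5 3/5 0; 0 0 1]
T3·…·T1 = [63/65 -16/65 0; -16/65 -63/65 0; 0 0 1]

T = [63/65 -16/65 0; -16/65 -63/65 0; 0 0 1]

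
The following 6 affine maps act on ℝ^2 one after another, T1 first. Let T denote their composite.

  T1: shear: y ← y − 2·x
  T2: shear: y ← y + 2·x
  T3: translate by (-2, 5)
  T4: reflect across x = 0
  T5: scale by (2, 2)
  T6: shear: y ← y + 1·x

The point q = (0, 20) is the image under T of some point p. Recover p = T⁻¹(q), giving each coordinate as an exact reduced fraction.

T1 = [1 0 0; -2 1 0; 0 0 1]
T2·T1 = [1 0 0; 0 1 0; 0 0 1]
T3·…·T1 = [1 0 -2; 0 1 5; 0 0 1]
T4·…·T1 = [-1 0 2; 0 1 5; 0 0 1]
T5·…·T1 = [-2 0 4; 0 2 10; 0 0 1]
T6·…·T1 = [-2 0 4; -2 2 14; 0 0 1]
det M = -4; M⁻¹ = [-1/2 0 2; -1/2 1/2 -5; 0 0 1]
M⁻¹ · (0, 20)ᵀ = (2, 5)ᵀ

p = (2, 5)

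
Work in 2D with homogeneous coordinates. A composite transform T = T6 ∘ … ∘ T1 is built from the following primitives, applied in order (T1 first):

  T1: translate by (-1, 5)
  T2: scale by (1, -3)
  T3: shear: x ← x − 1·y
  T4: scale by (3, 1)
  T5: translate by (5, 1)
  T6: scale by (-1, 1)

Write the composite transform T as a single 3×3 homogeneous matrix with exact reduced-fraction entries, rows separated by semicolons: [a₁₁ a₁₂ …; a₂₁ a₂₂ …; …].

T = [-3 -9 -47; 0 -3 -14; 0 0 1]

T1 = [1 0 -1; 0 1 5; 0 0 1]
T2·T1 = [1 0 -1; 0 -3 -15; 0 0 1]
T3·…·T1 = [1 3 14; 0 -3 -15; 0 0 1]
T4·…·T1 = [3 9 42; 0 -3 -15; 0 0 1]
T5·…·T1 = [3 9 47; 0 -3 -14; 0 0 1]
T6·…·T1 = [-3 -9 -47; 0 -3 -14; 0 0 1]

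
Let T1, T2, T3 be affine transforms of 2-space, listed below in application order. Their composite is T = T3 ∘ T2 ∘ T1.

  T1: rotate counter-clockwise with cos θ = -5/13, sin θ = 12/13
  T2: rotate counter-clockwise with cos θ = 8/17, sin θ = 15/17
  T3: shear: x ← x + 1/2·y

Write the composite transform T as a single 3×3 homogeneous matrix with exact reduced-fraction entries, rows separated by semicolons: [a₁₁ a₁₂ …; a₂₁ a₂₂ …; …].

T = [-419/442 -131/221 0; 21/221 -220/221 0; 0 0 1]

T1 = [-5/13 -12/13 0; 12/13 -5/13 0; 0 0 1]
T2·T1 = [-220/221 -21/221 0; 21/221 -220/221 0; 0 0 1]
T3·…·T1 = [-419/442 -131/221 0; 21/221 -220/221 0; 0 0 1]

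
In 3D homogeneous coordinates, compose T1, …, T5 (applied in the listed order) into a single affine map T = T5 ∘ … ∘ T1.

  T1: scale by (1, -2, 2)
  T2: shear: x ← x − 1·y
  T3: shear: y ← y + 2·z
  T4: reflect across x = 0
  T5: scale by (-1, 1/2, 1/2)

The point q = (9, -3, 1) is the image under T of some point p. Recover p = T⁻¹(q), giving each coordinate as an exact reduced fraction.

T1 = [1 0 0 0; 0 -2 0 0; 0 0 2 0; 0 0 0 1]
T2·T1 = [1 2 0 0; 0 -2 0 0; 0 0 2 0; 0 0 0 1]
T3·…·T1 = [1 2 0 0; 0 -2 4 0; 0 0 2 0; 0 0 0 1]
T4·…·T1 = [-1 -2 0 0; 0 -2 4 0; 0 0 2 0; 0 0 0 1]
T5·…·T1 = [1 2 0 0; 0 -1 2 0; 0 0 1 0; 0 0 0 1]
det M = -1; M⁻¹ = [1 2 -4 0; 0 -1 2 0; 0 0 1 0; 0 0 0 1]
M⁻¹ · (9, -3, 1)ᵀ = (-1, 5, 1)ᵀ

p = (-1, 5, 1)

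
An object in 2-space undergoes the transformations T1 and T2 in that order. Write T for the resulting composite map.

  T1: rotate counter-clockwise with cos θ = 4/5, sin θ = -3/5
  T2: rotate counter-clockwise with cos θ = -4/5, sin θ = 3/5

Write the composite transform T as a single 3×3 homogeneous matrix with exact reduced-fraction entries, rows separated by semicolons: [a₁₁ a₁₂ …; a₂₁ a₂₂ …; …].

T1 = [4/5 3/5 0; -3/5 4/5 0; 0 0 1]
T2·T1 = [-7/25 -24/25 0; 24/25 -7/25 0; 0 0 1]

T = [-7/25 -24/25 0; 24/25 -7/25 0; 0 0 1]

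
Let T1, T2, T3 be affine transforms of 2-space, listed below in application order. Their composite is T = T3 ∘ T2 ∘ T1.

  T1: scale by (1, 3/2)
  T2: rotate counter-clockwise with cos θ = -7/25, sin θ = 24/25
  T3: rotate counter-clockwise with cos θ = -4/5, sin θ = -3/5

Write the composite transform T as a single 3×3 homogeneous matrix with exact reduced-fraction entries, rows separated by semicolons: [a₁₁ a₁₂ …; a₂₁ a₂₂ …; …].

T1 = [1 0 0; 0 3/2 0; 0 0 1]
T2·T1 = [-7/25 -36/25 0; 24/25 -21/50 0; 0 0 1]
T3·…·T1 = [4/5 9/10 0; -3/5 6/5 0; 0 0 1]

T = [4/5 9/10 0; -3/5 6/5 0; 0 0 1]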